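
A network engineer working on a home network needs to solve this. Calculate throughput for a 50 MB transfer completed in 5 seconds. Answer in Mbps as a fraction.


Given: file = 50 MB, time = 5 s
File in Mb = 50 * 8 = 400 Mb
Throughput = 400 / 5 Mbps
Throughput = 80 Mbps

80


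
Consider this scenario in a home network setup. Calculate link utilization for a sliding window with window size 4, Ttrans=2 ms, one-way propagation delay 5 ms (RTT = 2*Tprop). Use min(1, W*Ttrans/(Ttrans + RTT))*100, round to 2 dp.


Given: W = 4, Ttrans = 2 ms, RTT = 10 ms (= 2 * Tprop, Tprop = 5 ms)
Cycle time = Ttrans + RTT = 2 + 10 = 12 ms (first packet sent until its ACK returns)
W * Ttrans = 4 * 2 = 8 ms of sending per cycle
W * Ttrans / (Ttrans + RTT) = 8 / 12 = 0.666667
U = min(1, 0.666667) = 0.666667
U% = 66.67%

66.67


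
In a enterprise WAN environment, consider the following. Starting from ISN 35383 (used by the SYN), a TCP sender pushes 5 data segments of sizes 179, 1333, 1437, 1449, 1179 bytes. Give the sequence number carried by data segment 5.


The SYN occupies sequence number ISN = 35383, so the first data byte is ISN + 1 = 35384.
SEQ of data segment i = (ISN + 1) + sum of payload sizes of segments 1..i-1.
Segment 1: SEQ = 35384, payload = 179 bytes
Segment 2: SEQ = 35563, payload = 1333 bytes
Segment 3: SEQ = 36896, payload = 1437 bytes
Segment 4: SEQ = 38333, payload = 1449 bytes
Segment 5: SEQ = 39782, payload = 1179 bytes
SEQ of segment 5 = 35384 + 179 + 1333 + 1437 + 1449 = 39782

39782


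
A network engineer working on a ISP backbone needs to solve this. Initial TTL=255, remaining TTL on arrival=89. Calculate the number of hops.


Given: initial TTL = 255, received TTL = 89
Hops = initial TTL - received TTL
Hops = 255 - 89 = 166

166


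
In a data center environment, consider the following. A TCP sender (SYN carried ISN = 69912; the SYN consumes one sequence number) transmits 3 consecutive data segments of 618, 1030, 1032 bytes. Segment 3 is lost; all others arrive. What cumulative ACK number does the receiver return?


SYN uses sequence number 69912; first data byte = ISN + 1 = 69913.
Segment 1: SEQ = 69913, len = 618 B, covers [69913, 70530]
Segment 2: SEQ = 70531, len = 1030 B, covers [70531, 71560]
Segment 3: SEQ = 71561, len = 1032 B, covers [71561, 72592] [LOST]
In-order data received: bytes [69913, 71560] (segments 1..2).
Segment 3 missing -> gap begins at byte 71561.
Cumulative ACK = next expected in-order byte = 69913 + 618 + 1030 = 71561

71561


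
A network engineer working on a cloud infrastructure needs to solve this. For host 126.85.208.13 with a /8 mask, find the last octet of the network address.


Given: IP = 126.85.208.13, prefix = /8
Subnet mask = 255.0.0.0
Last octet of IP: 13
Last octet of mask: 0
Network last octet = 13 AND 0 = 0

0


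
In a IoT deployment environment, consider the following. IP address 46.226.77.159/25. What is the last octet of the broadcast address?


Given: IP = 46.226.77.159, prefix = /25
Host bits = 32 - 25 = 7
Network last octet = 159 AND mask = 128
Host part size = 2^7 - 1 = 127
Broadcast last octet = 128 OR 127 = 255

255


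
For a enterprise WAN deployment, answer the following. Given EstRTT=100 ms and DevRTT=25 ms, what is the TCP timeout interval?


Given: EstRTT = 100 ms, DevRTT = 25 ms
Timeout = EstRTT + 4 * DevRTT
4 * DevRTT = 4 * 25 = 100
Timeout = 100 + 100 = 200 ms

200


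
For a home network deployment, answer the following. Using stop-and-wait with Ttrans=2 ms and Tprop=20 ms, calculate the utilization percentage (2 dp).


Given: Ttrans = 2 ms, Tprop = 20 ms
RTT = 2 * Tprop = 2 * 20 = 40 ms
U = Ttrans / (Ttrans + RTT)
U = 2 / (2 + 40)
U = 2 / 42 = 0.047619
U% = 4.76%

4.76


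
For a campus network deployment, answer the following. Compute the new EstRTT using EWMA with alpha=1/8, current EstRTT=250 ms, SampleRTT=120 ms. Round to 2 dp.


Given: EstRTT = 250 ms, SampleRTT = 120 ms, alpha = 1/8
New EstRTT = (1 - alpha) * EstRTT + alpha * SampleRTT
(7/8) * 250 = 218.75
(1/8) * 120 = 15
New EstRTT = 218.75 + 15 = 233.75 ms -> 233.75 ms (2 dp)

233.75


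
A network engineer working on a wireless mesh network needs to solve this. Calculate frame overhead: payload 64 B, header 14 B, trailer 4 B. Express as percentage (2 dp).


Given: payload = 64 B, header = 14 B, trailer = 4 B
Overhead bytes = header + trailer = 14 + 4 = 18
Total frame = payload + overhead = 64 + 18 = 82
Overhead % = 18 / 82 * 100 = 21.9512% -> 21.95% (2 dp)

21.95


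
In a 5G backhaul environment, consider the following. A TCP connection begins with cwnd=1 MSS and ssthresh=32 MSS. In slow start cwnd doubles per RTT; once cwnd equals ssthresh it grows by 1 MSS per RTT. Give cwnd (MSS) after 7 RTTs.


RTT 0: cwnd = 1 MSS (initial)
RTT 1: cwnd = 2 MSS (slow start, doubled)
RTT 2: cwnd = 4 MSS (slow start, doubled)
RTT 3: cwnd = 8 MSS (slow start, doubled)
RTT 4: cwnd = 16 MSS (slow start, doubled)
RTT 5: cwnd = 32 MSS (slow start, doubled)
RTT 6: cwnd = 33 MSS (congestion avoidance, +1)
RTT 7: cwnd = 34 MSS (congestion avoidance, +1)

34


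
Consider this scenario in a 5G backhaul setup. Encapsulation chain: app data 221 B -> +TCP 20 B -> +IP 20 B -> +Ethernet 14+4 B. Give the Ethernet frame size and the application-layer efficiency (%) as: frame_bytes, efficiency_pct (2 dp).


TCP segment = 221 + 20 = 241 B
IP packet = 241 + 20 = 261 B
Ethernet frame = 261 + 14 + 4 = 279 B
Efficiency = app / frame = 221 / 279 = 0.792115 = 79.2115% -> 79.21% (2 dp)

279, 79.21


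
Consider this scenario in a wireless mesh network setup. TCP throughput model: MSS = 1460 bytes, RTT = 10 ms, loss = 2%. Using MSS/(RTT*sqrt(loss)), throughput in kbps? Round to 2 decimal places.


Given: MSS = 1460 bytes, RTT = 10 ms, loss = 2%
RTT in seconds = 10 / 1000 = 0.01
Loss rate = 2% = 0.02
sqrt(loss) = sqrt(0.02) = 0.141421356237
Throughput (bytes/s) = 1460 / (0.01 * 0.141421356237) = 1032375.9005
Throughput (kbps) = 1032375.9005 * 8 / 1000 = 8259.007204 -> 8259.01 kbps (2 dp)

8259.01


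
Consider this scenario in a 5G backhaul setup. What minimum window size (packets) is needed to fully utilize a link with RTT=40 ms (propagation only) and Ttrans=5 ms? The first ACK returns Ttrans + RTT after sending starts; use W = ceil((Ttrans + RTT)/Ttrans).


Given: Ttrans = 5 ms, RTT = 40 ms (= 2 * Tprop, Tprop = 20 ms)
Time until first ACK returns = Ttrans + RTT = 5 + 40 = 45 ms
Need W * Ttrans >= Ttrans + RTT  ->  W >= (Ttrans + RTT) / Ttrans
(Ttrans + RTT) / Ttrans = 45 / 5 = 9
W_min = ceil(9) = 9

9


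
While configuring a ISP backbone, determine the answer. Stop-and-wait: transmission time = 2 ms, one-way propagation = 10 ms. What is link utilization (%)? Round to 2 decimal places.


Given: Ttrans = 2 ms, Tprop = 10 ms
RTT = 2 * Tprop = 2 * 10 = 20 ms
U = Ttrans / (Ttrans + RTT)
U = 2 / (2 + 20)
U = 2 / 22 = 0.090909
U% = 9.09%

9.09


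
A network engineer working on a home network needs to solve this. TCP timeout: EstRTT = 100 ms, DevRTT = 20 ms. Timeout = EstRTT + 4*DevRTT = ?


Given: EstRTT = 100 ms, DevRTT = 20 ms
Timeout = EstRTT + 4 * DevRTT
4 * DevRTT = 4 * 20 = 80
Timeout = 100 + 80 = 180 ms

180


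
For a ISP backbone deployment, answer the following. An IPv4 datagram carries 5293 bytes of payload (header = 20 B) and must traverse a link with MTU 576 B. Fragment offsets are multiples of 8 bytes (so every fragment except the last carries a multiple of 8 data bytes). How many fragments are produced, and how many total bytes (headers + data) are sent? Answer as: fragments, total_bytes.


Max data per non-final fragment = floor((MTU - header)/8)*8 = floor((576 - 20)/8)*8 = floor(556/8)*8 = 552 B
Final fragment needs no 8-byte alignment: it can carry up to MTU - header = 556 B
Non-final fragments needed = ceil((payload - 556) / 552) = ceil(4737/552) = ceil(8.5815) = 9
Number of fragments = 9 + 1 = 10
Fragment sizes (data): 9 * 552 B + 325 B (last, 325 <= 556 OK)
Total bytes sent = payload + n_frags * header = 5293 + 10*20 = 5293 + 200 = 5493 B

10, 5493


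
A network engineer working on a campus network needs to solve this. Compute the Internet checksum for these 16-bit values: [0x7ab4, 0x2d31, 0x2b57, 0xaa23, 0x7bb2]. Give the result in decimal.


Given words: [0x7ab4, 0x2d31, 0x2b57, 0xaa23, 0x7bb2]
Step 1: Sum all words
Raw sum = 31412 + 11569 + 11095 + 43555 + 31666 = 129297
Step 2: Fold carry: (63761 + 1) = 63762
One's complement = ~63762 & 0xFFFF = 1773

1773


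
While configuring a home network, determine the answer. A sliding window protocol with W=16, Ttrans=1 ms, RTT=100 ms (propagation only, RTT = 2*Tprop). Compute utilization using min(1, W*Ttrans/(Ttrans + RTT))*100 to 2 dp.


Given: W = 16, Ttrans = 1 ms, RTT = 100 ms (= 2 * Tprop, Tprop = 50 ms)
Cycle time = Ttrans + RTT = 1 + 100 = 101 ms (first packet sent until its ACK returns)
W * Ttrans = 16 * 1 = 16 ms of sending per cycle
W * Ttrans / (Ttrans + RTT) = 16 / 101 = 0.158416
U = min(1, 0.158416) = 0.158416
U% = 15.84%

15.84


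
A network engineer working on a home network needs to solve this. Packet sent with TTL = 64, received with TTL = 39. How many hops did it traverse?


Given: initial TTL = 64, received TTL = 39
Hops = initial TTL - received TTL
Hops = 64 - 39 = 25

25


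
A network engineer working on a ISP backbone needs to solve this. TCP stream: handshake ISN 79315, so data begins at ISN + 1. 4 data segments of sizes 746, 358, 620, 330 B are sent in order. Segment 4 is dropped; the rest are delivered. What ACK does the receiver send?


SYN uses sequence number 79315; first data byte = ISN + 1 = 79316.
Segment 1: SEQ = 79316, len = 746 B, covers [79316, 80061]
Segment 2: SEQ = 80062, len = 358 B, covers [80062, 80419]
Segment 3: SEQ = 80420, len = 620 B, covers [80420, 81039]
Segment 4: SEQ = 81040, len = 330 B, covers [81040, 81369] [LOST]
In-order data received: bytes [79316, 81039] (segments 1..3).
Segment 4 missing -> gap begins at byte 81040.
Cumulative ACK = next expected in-order byte = 79316 + 746 + 358 + 620 = 81040

81040


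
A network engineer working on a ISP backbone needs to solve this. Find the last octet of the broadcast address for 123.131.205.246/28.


Given: IP = 123.131.205.246, prefix = /28
Host bits = 32 - 28 = 4
Network last octet = 246 AND mask = 240
Host part size = 2^4 - 1 = 15
Broadcast last octet = 240 OR 15 = 255

255


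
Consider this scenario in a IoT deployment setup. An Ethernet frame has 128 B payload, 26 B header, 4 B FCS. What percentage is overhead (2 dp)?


Given: payload = 128 B, header = 26 B, trailer = 4 B
Overhead bytes = header + trailer = 26 + 4 = 30
Total frame = payload + overhead = 128 + 30 = 158
Overhead % = 30 / 158 * 100 = 18.9873% -> 18.99% (2 dp)

18.99


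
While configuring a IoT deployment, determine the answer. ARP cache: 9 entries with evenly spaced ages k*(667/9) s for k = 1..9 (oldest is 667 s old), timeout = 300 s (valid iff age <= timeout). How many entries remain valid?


Ages are k * 667/9 s for k = 1..9 (spacing = 74.1111 s).
Entry k is valid iff k * 667/9 <= 300 iff k <= 9 * 300 / 667 = 4.0480
n_valid = floor(4.0480) = 4
(n_stale = 9 - 4 = 5)

4


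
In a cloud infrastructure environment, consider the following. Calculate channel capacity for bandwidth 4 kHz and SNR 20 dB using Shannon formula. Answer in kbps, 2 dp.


Given: B = 4 kHz, SNR = 20 dB
SNR linear = 10^(20/10) = 100
1 + SNR = 101
log2(101) = 6.6582114828
C = 4 * 1000 * 6.6582114828 = 26632.8459 bps
C = 26.632846 kbps -> 26.63 kbps (2 dp)

26.63


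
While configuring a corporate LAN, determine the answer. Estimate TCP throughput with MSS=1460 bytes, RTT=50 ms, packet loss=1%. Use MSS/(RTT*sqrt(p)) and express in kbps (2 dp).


Given: MSS = 1460 bytes, RTT = 50 ms, loss = 1%
RTT in seconds = 50 / 1000 = 0.05
Loss rate = 1% = 0.01
sqrt(loss) = sqrt(0.01) = 0.1
Throughput (bytes/s) = 1460 / (0.05 * 0.1) = 292000.0000
Throughput (kbps) = 292000.0000 * 8 / 1000 = 2336.000000 -> 2336.00 kbps (2 dp)

2336.00


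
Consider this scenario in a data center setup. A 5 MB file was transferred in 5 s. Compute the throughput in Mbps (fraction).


Given: file = 5 MB, time = 5 s
File in Mb = 5 * 8 = 40 Mb
Throughput = 40 / 5 Mbps
Throughput = 8 Mbps

8


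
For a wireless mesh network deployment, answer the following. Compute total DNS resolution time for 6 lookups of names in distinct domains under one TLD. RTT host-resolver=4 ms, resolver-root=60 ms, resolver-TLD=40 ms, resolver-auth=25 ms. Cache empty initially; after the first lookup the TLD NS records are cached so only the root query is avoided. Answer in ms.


Lookup 1 (cold cache): local + root + TLD + auth = 4 + 60 + 40 + 25 = 129 ms
Lookups 2..6 (TLD NS cached -> skip root; new domain -> still ask TLD and auth): local + TLD + auth = 4 + 40 + 25 = 69 ms each
Remaining 5 lookups: 5 * 69 = 345 ms
Total = 129 + 345 = 474 ms

474


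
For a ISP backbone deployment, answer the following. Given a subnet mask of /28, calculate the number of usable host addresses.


Given: subnet mask /28
Host bits = 32 - 28 = 4
Total addresses = 2^4 = 16
Usable hosts = 16 - 2 (network + broadcast) = 14

14


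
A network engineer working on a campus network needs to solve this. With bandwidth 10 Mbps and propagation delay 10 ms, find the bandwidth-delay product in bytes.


Given: bandwidth = 10 Mbps, delay = 10 ms
BDP in bits = 10 * 10^6 * 10 / 1000
BDP in bits = 100000
BDP in bytes = 100000 / 8 = 12500

12500


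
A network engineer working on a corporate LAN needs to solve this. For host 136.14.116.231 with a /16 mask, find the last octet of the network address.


Given: IP = 136.14.116.231, prefix = /16
Subnet mask = 255.255.0.0
Last octet of IP: 231
Last octet of mask: 0
Network last octet = 231 AND 0 = 0

0


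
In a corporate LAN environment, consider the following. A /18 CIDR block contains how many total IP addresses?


Given: CIDR prefix /18
Host bits = 32 - 18 = 14
Total addresses = 2^14 = 16384

16384


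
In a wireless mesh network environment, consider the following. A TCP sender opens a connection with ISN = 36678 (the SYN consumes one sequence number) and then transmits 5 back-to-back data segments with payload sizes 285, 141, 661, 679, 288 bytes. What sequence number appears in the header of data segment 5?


The SYN occupies sequence number ISN = 36678, so the first data byte is ISN + 1 = 36679.
SEQ of data segment i = (ISN + 1) + sum of payload sizes of segments 1..i-1.
Segment 1: SEQ = 36679, payload = 285 bytes
Segment 2: SEQ = 36964, payload = 141 bytes
Segment 3: SEQ = 37105, payload = 661 bytes
Segment 4: SEQ = 37766, payload = 679 bytes
Segment 5: SEQ = 38445, payload = 288 bytes
SEQ of segment 5 = 36679 + 285 + 141 + 661 + 679 = 38445

38445


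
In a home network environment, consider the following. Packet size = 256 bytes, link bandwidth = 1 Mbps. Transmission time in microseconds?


Given: packet = 256 bytes, bandwidth = 1 Mbps
Packet in bits = 256 * 8 = 2048 bits
Bandwidth = 1 * 10^6 = 1000000 bps
Time = 2048 / 1000000 seconds
Time in us = 2048 * 10^6 / 1000000 = 2048

2048


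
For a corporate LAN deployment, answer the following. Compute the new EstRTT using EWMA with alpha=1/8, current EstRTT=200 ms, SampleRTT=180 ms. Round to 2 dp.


Given: EstRTT = 200 ms, SampleRTT = 180 ms, alpha = 1/8
New EstRTT = (1 - alpha) * EstRTT + alpha * SampleRTT
(7/8) * 200 = 175
(1/8) * 180 = 22.5
New EstRTT = 175 + 22.5 = 197.5 ms -> 197.50 ms (2 dp)

197.50


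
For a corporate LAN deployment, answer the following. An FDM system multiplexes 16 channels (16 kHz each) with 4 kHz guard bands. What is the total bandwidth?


Given: 16 channels, 16 kHz each, guard = 4 kHz
Channel bandwidth = 16 * 16 = 256 kHz
Guard bands = 15 gaps * 4 kHz = 60 kHz
Total = 256 + 60 = 316 kHz

316


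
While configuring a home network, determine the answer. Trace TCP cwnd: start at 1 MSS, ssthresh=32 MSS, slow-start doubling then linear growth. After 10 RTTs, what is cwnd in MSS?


RTT 0: cwnd = 1 MSS (initial)
RTT 1: cwnd = 2 MSS (slow start, doubled)
RTT 2: cwnd = 4 MSS (slow start, doubled)
RTT 3: cwnd = 8 MSS (slow start, doubled)
RTT 4: cwnd = 16 MSS (slow start, doubled)
RTT 5: cwnd = 32 MSS (slow start, doubled)
RTT 6: cwnd = 33 MSS (congestion avoidance, +1)
RTT 7: cwnd = 34 MSS (congestion avoidance, +1)
RTT 8: cwnd = 35 MSS (congestion avoidance, +1)
RTT 9: cwnd = 36 MSS (congestion avoidance, +1)
RTT 10: cwnd = 37 MSS (congestion avoidance, +1)

37


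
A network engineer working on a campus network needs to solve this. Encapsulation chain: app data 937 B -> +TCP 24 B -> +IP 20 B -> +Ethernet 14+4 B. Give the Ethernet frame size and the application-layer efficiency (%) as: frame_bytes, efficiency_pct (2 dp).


TCP segment = 937 + 24 = 961 B
IP packet = 961 + 20 = 981 B
Ethernet frame = 981 + 14 + 4 = 999 B
Efficiency = app / frame = 937 / 999 = 0.937938 = 93.7938% -> 93.79% (2 dp)

999, 93.79


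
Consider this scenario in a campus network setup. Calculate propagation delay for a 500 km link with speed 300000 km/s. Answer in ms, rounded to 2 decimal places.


Given: distance = 500 km, speed = 300000 km/s
Delay = distance / speed = 500 / 300000 seconds
Delay in ms = 500 * 1000 / 300000
Delay = 1.6667 ms
Rounded to 2 dp = 1.67 ms

1.67


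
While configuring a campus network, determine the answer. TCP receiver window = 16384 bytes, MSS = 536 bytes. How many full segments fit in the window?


Given: RWND = 16384 bytes, MSS = 536 bytes
Full segments = floor(RWND / MSS)
Full segments = floor(16384 / 536)
Full segments = floor(30.5672) = 30

30


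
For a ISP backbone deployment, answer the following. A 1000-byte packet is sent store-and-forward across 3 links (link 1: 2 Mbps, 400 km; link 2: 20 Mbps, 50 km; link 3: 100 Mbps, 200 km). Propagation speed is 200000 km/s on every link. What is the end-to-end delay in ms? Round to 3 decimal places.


Packet = 1000 bytes = 8000 bits. Store-and-forward: sum (t_trans + t_prop) per link.
Link 1: t_trans = 8000/(2*10^6) s = 4.0000 ms; t_prop = 400/200000 s = 2.0000 ms; subtotal = 6.0000 ms
Link 2: t_trans = 8000/(20*10^6) s = 0.4000 ms; t_prop = 50/200000 s = 0.2500 ms; subtotal = 0.6500 ms
Link 3: t_trans = 8000/(100*10^6) s = 0.0800 ms; t_prop = 200/200000 s = 1.0000 ms; subtotal = 1.0800 ms
End-to-end = 6.0000 + 0.6500 + 1.0800 = 7.7300 ms -> 7.730 ms (3 dp)

7.730


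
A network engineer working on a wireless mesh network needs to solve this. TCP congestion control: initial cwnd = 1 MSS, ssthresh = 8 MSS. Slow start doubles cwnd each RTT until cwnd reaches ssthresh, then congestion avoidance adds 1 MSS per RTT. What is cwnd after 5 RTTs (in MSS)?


RTT 0: cwnd = 1 MSS (initial)
RTT 1: cwnd = 2 MSS (slow start, doubled)
RTT 2: cwnd = 4 MSS (slow start, doubled)
RTT 3: cwnd = 8 MSS (slow start, doubled)
RTT 4: cwnd = 9 MSS (congestion avoidance, +1)
RTT 5: cwnd = 10 MSS (congestion avoidance, +1)

10


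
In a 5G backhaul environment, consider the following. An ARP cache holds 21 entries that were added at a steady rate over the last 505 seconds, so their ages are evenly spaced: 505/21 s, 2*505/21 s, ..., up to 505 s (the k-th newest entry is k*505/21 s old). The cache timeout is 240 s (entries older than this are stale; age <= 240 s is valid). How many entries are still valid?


Ages are k * 505/21 s for k = 1..21 (spacing = 24.0476 s).
Entry k is valid iff k * 505/21 <= 240 iff k <= 21 * 240 / 505 = 9.9802
n_valid = floor(9.9802) = 9
(n_stale = 21 - 9 = 12)

9


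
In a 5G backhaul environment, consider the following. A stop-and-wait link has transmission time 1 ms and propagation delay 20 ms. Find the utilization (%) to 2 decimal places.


Given: Ttrans = 1 ms, Tprop = 20 ms
RTT = 2 * Tprop = 2 * 20 = 40 ms
U = Ttrans / (Ttrans + RTT)
U = 1 / (1 + 40)
U = 1 / 41 = 0.02439
U% = 2.44%

2.44


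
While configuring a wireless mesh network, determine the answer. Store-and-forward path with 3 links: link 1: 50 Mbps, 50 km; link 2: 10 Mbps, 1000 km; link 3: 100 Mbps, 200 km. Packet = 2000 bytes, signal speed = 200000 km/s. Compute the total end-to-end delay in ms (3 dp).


Packet = 2000 bytes = 16000 bits. Store-and-forward: sum (t_trans + t_prop) per link.
Link 1: t_trans = 16000/(50*10^6) s = 0.3200 ms; t_prop = 50/200000 s = 0.2500 ms; subtotal = 0.5700 ms
Link 2: t_trans = 16000/(10*10^6) s = 1.6000 ms; t_prop = 1000/200000 s = 5.0000 ms; subtotal = 6.6000 ms
Link 3: t_trans = 16000/(100*10^6) s = 0.1600 ms; t_prop = 200/200000 s = 1.0000 ms; subtotal = 1.1600 ms
End-to-end = 0.5700 + 6.6000 + 1.1600 = 8.3300 ms -> 8.330 ms (3 dp)

8.330


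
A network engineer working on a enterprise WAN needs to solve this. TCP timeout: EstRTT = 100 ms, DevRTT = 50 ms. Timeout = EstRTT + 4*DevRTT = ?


Given: EstRTT = 100 ms, DevRTT = 50 ms
Timeout = EstRTT + 4 * DevRTT
4 * DevRTT = 4 * 50 = 200
Timeout = 100 + 200 = 300 ms

300


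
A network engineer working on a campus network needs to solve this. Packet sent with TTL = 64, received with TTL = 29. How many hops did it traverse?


Given: initial TTL = 64, received TTL = 29
Hops = initial TTL - received TTL
Hops = 64 - 29 = 35

35


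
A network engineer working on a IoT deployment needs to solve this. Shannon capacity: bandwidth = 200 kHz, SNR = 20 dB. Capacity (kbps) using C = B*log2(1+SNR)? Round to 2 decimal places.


Given: B = 200 kHz, SNR = 20 dB
SNR linear = 10^(20/10) = 100
1 + SNR = 101
log2(101) = 6.6582114828
C = 200 * 1000 * 6.6582114828 = 1331642.2966 bps
C = 1331.642297 kbps -> 1331.64 kbps (2 dp)

1331.64


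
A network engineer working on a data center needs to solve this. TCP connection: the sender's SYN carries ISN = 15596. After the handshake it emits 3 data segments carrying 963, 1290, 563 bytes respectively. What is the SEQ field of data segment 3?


The SYN occupies sequence number ISN = 15596, so the first data byte is ISN + 1 = 15597.
SEQ of data segment i = (ISN + 1) + sum of payload sizes of segments 1..i-1.
Segment 1: SEQ = 15597, payload = 963 bytes
Segment 2: SEQ = 16560, payload = 1290 bytes
Segment 3: SEQ = 17850, payload = 563 bytes
SEQ of segment 3 = 15597 + 963 + 1290 = 17850

17850


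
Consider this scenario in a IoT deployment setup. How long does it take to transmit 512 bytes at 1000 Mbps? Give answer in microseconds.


Given: packet = 512 bytes, bandwidth = 1000 Mbps
Packet in bits = 512 * 8 = 4096 bits
Bandwidth = 1000 * 10^6 = 1000000000 bps
Time = 4096 / 1000000000 seconds
Time in us = 4096 * 10^6 / 1000000000 = 4.096

4.096


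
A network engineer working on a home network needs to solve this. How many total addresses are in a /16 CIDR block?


Given: CIDR prefix /16
Host bits = 32 - 16 = 16
Total addresses = 2^16 = 65536

65536


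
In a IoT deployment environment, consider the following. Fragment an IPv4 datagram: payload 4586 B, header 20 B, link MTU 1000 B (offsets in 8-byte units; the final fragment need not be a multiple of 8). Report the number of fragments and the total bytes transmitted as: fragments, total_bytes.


Max data per non-final fragment = floor((MTU - header)/8)*8 = floor((1000 - 20)/8)*8 = floor(980/8)*8 = 976 B
Final fragment needs no 8-byte alignment: it can carry up to MTU - header = 980 B
Non-final fragments needed = ceil((payload - 980) / 976) = ceil(3606/976) = ceil(3.6947) = 4
Number of fragments = 4 + 1 = 5
Fragment sizes (data): 4 * 976 B + 682 B (last, 682 <= 980 OK)
Total bytes sent = payload + n_frags * header = 4586 + 5*20 = 4586 + 100 = 4686 B

5, 4686


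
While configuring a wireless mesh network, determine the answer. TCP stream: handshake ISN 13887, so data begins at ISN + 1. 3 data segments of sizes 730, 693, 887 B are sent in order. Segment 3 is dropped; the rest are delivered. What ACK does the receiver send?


SYN uses sequence number 13887; first data byte = ISN + 1 = 13888.
Segment 1: SEQ = 13888, len = 730 B, covers [13888, 14617]
Segment 2: SEQ = 14618, len = 693 B, covers [14618, 15310]
Segment 3: SEQ = 15311, len = 887 B, covers [15311, 16197] [LOST]
In-order data received: bytes [13888, 15310] (segments 1..2).
Segment 3 missing -> gap begins at byte 15311.
Cumulative ACK = next expected in-order byte = 13888 + 730 + 693 = 15311

15311


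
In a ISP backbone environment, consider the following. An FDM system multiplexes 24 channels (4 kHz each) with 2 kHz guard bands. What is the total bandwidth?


Given: 24 channels, 4 kHz each, guard = 2 kHz
Channel bandwidth = 24 * 4 = 96 kHz
Guard bands = 23 gaps * 2 kHz = 46 kHz
Total = 96 + 46 = 142 kHz

142


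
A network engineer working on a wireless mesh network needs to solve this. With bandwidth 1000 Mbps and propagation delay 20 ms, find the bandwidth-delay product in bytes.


Given: bandwidth = 1000 Mbps, delay = 20 ms
BDP in bits = 1000 * 10^6 * 20 / 1000
BDP in bits = 20000000
BDP in bytes = 20000000 / 8 = 2500000

2500000


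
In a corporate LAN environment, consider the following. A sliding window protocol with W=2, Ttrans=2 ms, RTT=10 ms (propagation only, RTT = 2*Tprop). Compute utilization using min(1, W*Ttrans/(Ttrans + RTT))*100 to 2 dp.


Given: W = 2, Ttrans = 2 ms, RTT = 10 ms (= 2 * Tprop, Tprop = 5 ms)
Cycle time = Ttrans + RTT = 2 + 10 = 12 ms (first packet sent until its ACK returns)
W * Ttrans = 2 * 2 = 4 ms of sending per cycle
W * Ttrans / (Ttrans + RTT) = 4 / 12 = 0.333333
U = min(1, 0.333333) = 0.333333
U% = 33.33%

33.33


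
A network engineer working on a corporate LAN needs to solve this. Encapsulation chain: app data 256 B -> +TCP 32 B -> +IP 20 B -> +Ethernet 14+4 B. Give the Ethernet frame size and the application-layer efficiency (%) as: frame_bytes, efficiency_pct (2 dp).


TCP segment = 256 + 32 = 288 B
IP packet = 288 + 20 = 308 B
Ethernet frame = 308 + 14 + 4 = 326 B
Efficiency = app / frame = 256 / 326 = 0.785276 = 78.5276% -> 78.53% (2 dp)

326, 78.53


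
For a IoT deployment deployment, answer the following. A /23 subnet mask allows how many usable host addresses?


Given: subnet mask /23
Host bits = 32 - 23 = 9
Total addresses = 2^9 = 512
Usable hosts = 512 - 2 (network + broadcast) = 510

510


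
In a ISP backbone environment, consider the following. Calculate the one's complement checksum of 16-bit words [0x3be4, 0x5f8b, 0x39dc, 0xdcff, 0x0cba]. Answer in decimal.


Given words: [0x3be4, 0x5f8b, 0x39dc, 0xdcff, 0x0cba]
Step 1: Sum all words
Raw sum = 15332 + 24459 + 14812 + 56575 + 3258 = 114436
Step 2: Fold carry: (48900 + 1) = 48901
One's complement = ~48901 & 0xFFFF = 16634

16634


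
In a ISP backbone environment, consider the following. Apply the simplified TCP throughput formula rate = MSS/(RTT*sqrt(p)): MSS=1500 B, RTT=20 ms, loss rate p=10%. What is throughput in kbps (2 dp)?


Given: MSS = 1500 bytes, RTT = 20 ms, loss = 10%
RTT in seconds = 20 / 1000 = 0.02
Loss rate = 10% = 0.1
sqrt(loss) = sqrt(0.1) = 0.316227766017
Throughput (bytes/s) = 1500 / (0.02 * 0.316227766017) = 237170.8245
Throughput (kbps) = 237170.8245 * 8 / 1000 = 1897.366596 -> 1897.37 kbps (2 dp)

1897.37


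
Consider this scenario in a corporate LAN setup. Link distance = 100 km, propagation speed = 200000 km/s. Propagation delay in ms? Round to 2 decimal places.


Given: distance = 100 km, speed = 200000 km/s
Delay = distance / speed = 100 / 200000 seconds
Delay in ms = 100 * 1000 / 200000
Delay = 0.5000 ms
Rounded to 2 dp = 0.50 ms

0.50


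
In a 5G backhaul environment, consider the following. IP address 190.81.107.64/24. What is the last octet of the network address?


Given: IP = 190.81.107.64, prefix = /24
Subnet mask = 255.255.255.0
Last octet of IP: 64
Last octet of mask: 0
Network last octet = 64 AND 0 = 0

0


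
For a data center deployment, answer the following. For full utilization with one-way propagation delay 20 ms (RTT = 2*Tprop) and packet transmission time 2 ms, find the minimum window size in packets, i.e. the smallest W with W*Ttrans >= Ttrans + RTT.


Given: Ttrans = 2 ms, RTT = 40 ms (= 2 * Tprop, Tprop = 20 ms)
Time until first ACK returns = Ttrans + RTT = 2 + 40 = 42 ms
Need W * Ttrans >= Ttrans + RTT  ->  W >= (Ttrans + RTT) / Ttrans
(Ttrans + RTT) / Ttrans = 42 / 2 = 21
W_min = ceil(21) = 21

21


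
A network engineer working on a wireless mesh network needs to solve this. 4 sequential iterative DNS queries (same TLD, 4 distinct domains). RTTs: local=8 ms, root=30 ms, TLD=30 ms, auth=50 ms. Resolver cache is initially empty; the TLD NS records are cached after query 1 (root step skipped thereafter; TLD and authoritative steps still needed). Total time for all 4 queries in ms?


Lookup 1 (cold cache): local + root + TLD + auth = 8 + 30 + 30 + 50 = 118 ms
Lookups 2..4 (TLD NS cached -> skip root; new domain -> still ask TLD and auth): local + TLD + auth = 8 + 30 + 50 = 88 ms each
Remaining 3 lookups: 3 * 88 = 264 ms
Total = 118 + 264 = 382 ms

382


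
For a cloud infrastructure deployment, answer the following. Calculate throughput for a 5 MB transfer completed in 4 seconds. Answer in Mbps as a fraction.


Given: file = 5 MB, time = 4 s
File in Mb = 5 * 8 = 40 Mb
Throughput = 40 / 4 Mbps
Throughput = 10 Mbps

10


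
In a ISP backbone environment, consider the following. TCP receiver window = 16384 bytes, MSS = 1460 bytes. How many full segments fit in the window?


Given: RWND = 16384 bytes, MSS = 1460 bytes
Full segments = floor(RWND / MSS)
Full segments = floor(16384 / 1460)
Full segments = floor(11.2219) = 11

11


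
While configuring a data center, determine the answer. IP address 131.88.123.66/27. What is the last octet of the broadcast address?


Given: IP = 131.88.123.66, prefix = /27
Host bits = 32 - 27 = 5
Network last octet = 66 AND mask = 64
Host part size = 2^5 - 1 = 31
Broadcast last octet = 64 OR 31 = 95

95


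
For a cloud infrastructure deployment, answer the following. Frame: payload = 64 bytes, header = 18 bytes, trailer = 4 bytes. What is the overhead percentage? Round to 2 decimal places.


Given: payload = 64 B, header = 18 B, trailer = 4 B
Overhead bytes = header + trailer = 18 + 4 = 22
Total frame = payload + overhead = 64 + 22 = 86
Overhead % = 22 / 86 * 100 = 25.5814% -> 25.58% (2 dp)

25.58


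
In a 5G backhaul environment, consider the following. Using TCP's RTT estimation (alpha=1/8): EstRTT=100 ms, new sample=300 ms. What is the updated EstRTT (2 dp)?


Given: EstRTT = 100 ms, SampleRTT = 300 ms, alpha = 1/8
New EstRTT = (1 - alpha) * EstRTT + alpha * SampleRTT
(7/8) * 100 = 87.5
(1/8) * 300 = 37.5
New EstRTT = 87.5 + 37.5 = 125 ms -> 125.00 ms (2 dp)

125.00


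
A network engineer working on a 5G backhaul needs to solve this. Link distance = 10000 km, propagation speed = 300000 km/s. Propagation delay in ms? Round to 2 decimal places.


Given: distance = 10000 km, speed = 300000 km/s
Delay = distance / speed = 10000 / 300000 seconds
Delay in ms = 10000 * 1000 / 300000
Delay = 33.3333 ms
Rounded to 2 dp = 33.33 ms

33.33


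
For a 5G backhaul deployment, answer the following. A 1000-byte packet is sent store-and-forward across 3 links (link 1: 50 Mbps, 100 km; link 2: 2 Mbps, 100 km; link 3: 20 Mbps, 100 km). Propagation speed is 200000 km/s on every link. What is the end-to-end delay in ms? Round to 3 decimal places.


Packet = 1000 bytes = 8000 bits. Store-and-forward: sum (t_trans + t_prop) per link.
Link 1: t_trans = 8000/(50*10^6) s = 0.1600 ms; t_prop = 100/200000 s = 0.5000 ms; subtotal = 0.6600 ms
Link 2: t_trans = 8000/(2*10^6) s = 4.0000 ms; t_prop = 100/200000 s = 0.5000 ms; subtotal = 4.5000 ms
Link 3: t_trans = 8000/(20*10^6) s = 0.4000 ms; t_prop = 100/200000 s = 0.5000 ms; subtotal = 0.9000 ms
End-to-end = 0.6600 + 4.5000 + 0.9000 = 6.0600 ms -> 6.060 ms (3 dp)

6.060


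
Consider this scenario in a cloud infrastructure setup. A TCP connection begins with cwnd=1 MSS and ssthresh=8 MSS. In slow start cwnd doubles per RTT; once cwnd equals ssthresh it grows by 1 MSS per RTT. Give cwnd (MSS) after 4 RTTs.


RTT 0: cwnd = 1 MSS (initial)
RTT 1: cwnd = 2 MSS (slow start, doubled)
RTT 2: cwnd = 4 MSS (slow start, doubled)
RTT 3: cwnd = 8 MSS (slow start, doubled)
RTT 4: cwnd = 9 MSS (congestion avoidance, +1)

9


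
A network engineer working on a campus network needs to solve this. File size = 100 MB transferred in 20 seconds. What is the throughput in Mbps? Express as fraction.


Given: file = 100 MB, time = 20 s
File in Mb = 100 * 8 = 800 Mb
Throughput = 800 / 20 Mbps
Throughput = 40 Mbps

40


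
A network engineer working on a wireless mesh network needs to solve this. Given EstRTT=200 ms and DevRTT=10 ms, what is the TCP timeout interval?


Given: EstRTT = 200 ms, DevRTT = 10 ms
Timeout = EstRTT + 4 * DevRTT
4 * DevRTT = 4 * 10 = 40
Timeout = 200 + 40 = 240 ms

240


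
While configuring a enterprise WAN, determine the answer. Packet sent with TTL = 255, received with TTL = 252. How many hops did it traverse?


Given: initial TTL = 255, received TTL = 252
Hops = initial TTL - received TTL
Hops = 255 - 252 = 3

3


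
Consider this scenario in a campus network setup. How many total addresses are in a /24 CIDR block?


Given: CIDR prefix /24
Host bits = 32 - 24 = 8
Total addresses = 2^8 = 256

256


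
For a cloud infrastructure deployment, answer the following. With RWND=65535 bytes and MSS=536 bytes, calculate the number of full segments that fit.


Given: RWND = 65535 bytes, MSS = 536 bytes
Full segments = floor(RWND / MSS)
Full segments = floor(65535 / 536)
Full segments = floor(122.2668) = 122

122


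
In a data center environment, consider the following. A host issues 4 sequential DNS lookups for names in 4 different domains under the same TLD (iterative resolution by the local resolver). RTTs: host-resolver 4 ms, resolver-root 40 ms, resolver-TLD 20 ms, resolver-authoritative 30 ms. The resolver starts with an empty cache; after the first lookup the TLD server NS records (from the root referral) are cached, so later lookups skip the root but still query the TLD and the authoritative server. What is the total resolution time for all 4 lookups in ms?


Lookup 1 (cold cache): local + root + TLD + auth = 4 + 40 + 20 + 30 = 94 ms
Lookups 2..4 (TLD NS cached -> skip root; new domain -> still ask TLD and auth): local + TLD + auth = 4 + 20 + 30 = 54 ms each
Remaining 3 lookups: 3 * 54 = 162 ms
Total = 94 + 162 = 256 ms

256


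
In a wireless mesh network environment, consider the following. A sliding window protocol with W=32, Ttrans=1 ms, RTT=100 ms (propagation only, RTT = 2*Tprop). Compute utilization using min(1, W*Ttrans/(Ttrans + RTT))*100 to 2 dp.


Given: W = 32, Ttrans = 1 ms, RTT = 100 ms (= 2 * Tprop, Tprop = 50 ms)
Cycle time = Ttrans + RTT = 1 + 100 = 101 ms (first packet sent until its ACK returns)
W * Ttrans = 32 * 1 = 32 ms of sending per cycle
W * Ttrans / (Ttrans + RTT) = 32 / 101 = 0.316832
U = min(1, 0.316832) = 0.316832
U% = 31.68%

31.68


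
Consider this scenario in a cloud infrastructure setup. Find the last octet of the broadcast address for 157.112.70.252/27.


Given: IP = 157.112.70.252, prefix = /27
Host bits = 32 - 27 = 5
Network last octet = 252 AND mask = 224
Host part size = 2^5 - 1 = 31
Broadcast last octet = 224 OR 31 = 255

255


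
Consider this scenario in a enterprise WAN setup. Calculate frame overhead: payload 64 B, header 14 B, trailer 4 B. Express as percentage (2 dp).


Given: payload = 64 B, header = 14 B, trailer = 4 B
Overhead bytes = header + trailer = 14 + 4 = 18
Total frame = payload + overhead = 64 + 18 = 82
Overhead % = 18 / 82 * 100 = 21.9512% -> 21.95% (2 dp)

21.95


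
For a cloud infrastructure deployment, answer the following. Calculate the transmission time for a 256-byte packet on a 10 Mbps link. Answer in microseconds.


Given: packet = 256 bytes, bandwidth = 10 Mbps
Packet in bits = 256 * 8 = 2048 bits
Bandwidth = 10 * 10^6 = 10000000 bps
Time = 2048 / 10000000 seconds
Time in us = 2048 * 10^6 / 10000000 = 204.8

204.8


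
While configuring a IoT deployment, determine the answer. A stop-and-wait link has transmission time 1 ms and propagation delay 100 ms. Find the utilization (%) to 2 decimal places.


Given: Ttrans = 1 ms, Tprop = 100 ms
RTT = 2 * Tprop = 2 * 100 = 200 ms
U = Ttrans / (Ttrans + RTT)
U = 1 / (1 + 200)
U = 1 / 201 = 0.004975
U% = 0.50%

0.50


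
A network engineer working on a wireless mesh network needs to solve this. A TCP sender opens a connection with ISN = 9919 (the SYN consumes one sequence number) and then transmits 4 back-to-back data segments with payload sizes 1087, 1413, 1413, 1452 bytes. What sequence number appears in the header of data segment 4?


The SYN occupies sequence number ISN = 9919, so the first data byte is ISN + 1 = 9920.
SEQ of data segment i = (ISN + 1) + sum of payload sizes of segments 1..i-1.
Segment 1: SEQ = 9920, payload = 1087 bytes
Segment 2: SEQ = 11007, payload = 1413 bytes
Segment 3: SEQ = 12420, payload = 1413 bytes
Segment 4: SEQ = 13833, payload = 1452 bytes
SEQ of segment 4 = 9920 + 1087 + 1413 + 1413 = 13833

13833


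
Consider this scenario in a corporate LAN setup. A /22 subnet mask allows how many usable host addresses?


Given: subnet mask /22
Host bits = 32 - 22 = 10
Total addresses = 2^10 = 1024
Usable hosts = 1024 - 2 (network + broadcast) = 1022

1022


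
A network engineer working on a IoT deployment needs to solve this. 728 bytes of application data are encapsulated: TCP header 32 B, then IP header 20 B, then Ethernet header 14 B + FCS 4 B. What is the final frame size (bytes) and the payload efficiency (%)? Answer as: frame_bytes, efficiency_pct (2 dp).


TCP segment = 728 + 32 = 760 B
IP packet = 760 + 20 = 780 B
Ethernet frame = 780 + 14 + 4 = 798 B
Efficiency = app / frame = 728 / 798 = 0.912281 = 91.2281% -> 91.23% (2 dp)

798, 91.23


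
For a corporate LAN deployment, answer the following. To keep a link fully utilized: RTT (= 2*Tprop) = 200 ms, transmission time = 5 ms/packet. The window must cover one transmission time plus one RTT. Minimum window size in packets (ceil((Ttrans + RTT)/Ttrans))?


Given: Ttrans = 5 ms, RTT = 200 ms (= 2 * Tprop, Tprop = 100 ms)
Time until first ACK returns = Ttrans + RTT = 5 + 200 = 205 ms
Need W * Ttrans >= Ttrans + RTT  ->  W >= (Ttrans + RTT) / Ttrans
(Ttrans + RTT) / Ttrans = 205 / 5 = 41
W_min = ceil(41) = 41

41


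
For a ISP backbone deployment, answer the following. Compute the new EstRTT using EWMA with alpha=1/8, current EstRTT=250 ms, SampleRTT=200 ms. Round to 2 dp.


Given: EstRTT = 250 ms, SampleRTT = 200 ms, alpha = 1/8
New EstRTT = (1 - alpha) * EstRTT + alpha * SampleRTT
(7/8) * 250 = 218.75
(1/8) * 200 = 25
New EstRTT = 218.75 + 25 = 243.75 ms -> 243.75 ms (2 dp)

243.75


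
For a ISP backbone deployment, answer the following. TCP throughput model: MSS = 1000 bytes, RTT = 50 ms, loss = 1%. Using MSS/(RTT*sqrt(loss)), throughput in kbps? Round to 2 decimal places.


Given: MSS = 1000 bytes, RTT = 50 ms, loss = 1%
RTT in seconds = 50 / 1000 = 0.05
Loss rate = 1% = 0.01
sqrt(loss) = sqrt(0.01) = 0.1
Throughput (bytes/s) = 1000 / (0.05 * 0.1) = 200000.0000
Throughput (kbps) = 200000.0000 * 8 / 1000 = 1600.000000 -> 1600.00 kbps (2 dp)

1600.00


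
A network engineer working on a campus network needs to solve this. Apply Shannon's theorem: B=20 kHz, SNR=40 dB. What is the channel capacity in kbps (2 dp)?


Given: B = 20 kHz, SNR = 40 dB
SNR linear = 10^(40/10) = 10000
1 + SNR = 10001
log2(10001) = 13.2878566418
C = 20 * 1000 * 13.2878566418 = 265757.1328 bps
C = 265.757133 kbps -> 265.76 kbps (2 dp)

265.76


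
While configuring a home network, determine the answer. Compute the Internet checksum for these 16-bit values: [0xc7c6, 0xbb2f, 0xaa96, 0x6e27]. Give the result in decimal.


Given words: [0xc7c6, 0xbb2f, 0xaa96, 0x6e27]
Step 1: Sum all words
Raw sum = 51142 + 47919 + 43670 + 28199 = 170930
Step 2: Fold carry: (39858 + 2) = 39860
One's complement = ~39860 & 0xFFFF = 25675

25675


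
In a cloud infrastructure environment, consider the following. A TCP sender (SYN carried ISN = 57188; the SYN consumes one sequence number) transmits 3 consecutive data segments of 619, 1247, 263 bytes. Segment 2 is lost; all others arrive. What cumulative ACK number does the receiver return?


SYN uses sequence number 57188; first data byte = ISN + 1 = 57189.
Segment 1: SEQ = 57189, len = 619 B, covers [57189, 57807]
Segment 2: SEQ = 57808, len = 1247 B, covers [57808, 59054] [LOST]
Segment 3: SEQ = 59055, len = 263 B, covers [59055, 59317]
In-order data received: bytes [57189, 57807] (segments 1..1).
Segment 2 missing -> gap begins at byte 57808; later segments buffered out of order.
Cumulative ACK = next expected in-order byte = 57189 + 619 = 57808

57808
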